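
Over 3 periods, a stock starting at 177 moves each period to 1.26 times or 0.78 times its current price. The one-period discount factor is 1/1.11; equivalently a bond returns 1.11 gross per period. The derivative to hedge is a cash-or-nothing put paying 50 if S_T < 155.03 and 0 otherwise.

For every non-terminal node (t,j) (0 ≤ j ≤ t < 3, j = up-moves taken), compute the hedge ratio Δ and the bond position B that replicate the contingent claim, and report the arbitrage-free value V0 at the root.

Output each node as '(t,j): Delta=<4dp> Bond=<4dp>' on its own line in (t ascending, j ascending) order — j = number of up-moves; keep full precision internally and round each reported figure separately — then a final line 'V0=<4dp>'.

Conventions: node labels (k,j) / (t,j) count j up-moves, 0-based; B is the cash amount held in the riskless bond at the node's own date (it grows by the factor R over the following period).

No-arbitrage ⇒ martingale measure with p* = (R−d)/(u−d) = 0.6875.
Terminal payoffs: V(3,0)=50.0000, V(3,1)=50.0000, V(3,2)=0.0000, V(3,3)=0.0000
Node (2,0) S=107.6868: V=(p*·50.0000+(1−p*)·50.0000)/1.11=45.0450; Δ=(50.0000−50.0000)/(135.6854−83.9957)=0.0000; B=V−Δ·S=45.0450
Node (2,1) S=173.9556: V=(p*·0.0000+(1−p*)·50.0000)/1.11=14.0766; Δ=(0.0000−50.0000)/(219.1841−135.6854)=-0.5988; B=V−Δ·S=118.2432
Node (2,2) S=281.0052: V=(p*·0.0000+(1−p*)·0.0000)/1.11=0.0000; Δ=(0.0000−0.0000)/(354.0666−219.1841)=0.0000; B=V−Δ·S=0.0000
Node (1,0) S=138.0600: V=(p*·14.0766+(1−p*)·45.0450)/1.11=21.4002; Δ=(14.0766−45.0450)/(173.9556−107.6868)=-0.4673; B=V−Δ·S=85.9178
Node (1,1) S=223.0200: V=(p*·0.0000+(1−p*)·14.0766)/1.11=3.9630; Δ=(0.0000−14.0766)/(281.0052−173.9556)=-0.1315; B=V−Δ·S=33.2892
Node (0,0) S=177.0000: V=(p*·3.9630+(1−p*)·21.4002)/1.11=8.4794; Δ=(3.9630−21.4002)/(223.0200−138.0600)=-0.2052; B=V−Δ·S=44.8069
As a check, the time-0 holding Δ(0,0)·S0 + B(0,0) comes to 8.4794 — exactly V0.

(0,0): Delta=-0.2052 Bond=44.8069
(1,0): Delta=-0.4673 Bond=85.9178
(1,1): Delta=-0.1315 Bond=33.2892
(2,0): Delta=0.0000 Bond=45.0450
(2,1): Delta=-0.5988 Bond=118.2432
(2,2): Delta=0.0000 Bond=0.0000
V0=8.4794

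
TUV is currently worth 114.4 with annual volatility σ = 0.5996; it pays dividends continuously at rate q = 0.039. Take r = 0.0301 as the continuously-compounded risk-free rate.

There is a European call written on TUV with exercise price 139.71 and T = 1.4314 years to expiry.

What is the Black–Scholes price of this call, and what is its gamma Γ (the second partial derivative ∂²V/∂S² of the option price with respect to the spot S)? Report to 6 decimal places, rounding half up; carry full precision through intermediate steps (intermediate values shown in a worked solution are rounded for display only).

price = 22.495649
Γ = 0.004588

σ√T = 0.5996·√1.4314 = 0.717368
d₁ = (ln(S/K) + (r−q+σ²/2)T) / (σ√T) = (ln(114.4/139.71) + (0.0301−0.039+0.5996²/2)·1.4314) / 0.717368 = (-0.199868 + 0.244569) / 0.717368 = 0.062313
d₂ = d₁ − σ√T = 0.062313 − 0.717368 = -0.655055
e^{−rT} = 0.957830
e^{−qT} = 0.945705
N(d₁) = 0.524843,  N(d₂) = 0.256216
Call price V = S·e^{−qT}·N(d₁) − K·e^{−rT}·N(d₂) = 56.782079 − 34.286430 = 22.495649
φ(d₁) = (1/√(2π))·e^{−d₁²/2} = 0.398169
Γ = e^{−qT}·φ(d₁) / (S·σ·√T) = 0.004588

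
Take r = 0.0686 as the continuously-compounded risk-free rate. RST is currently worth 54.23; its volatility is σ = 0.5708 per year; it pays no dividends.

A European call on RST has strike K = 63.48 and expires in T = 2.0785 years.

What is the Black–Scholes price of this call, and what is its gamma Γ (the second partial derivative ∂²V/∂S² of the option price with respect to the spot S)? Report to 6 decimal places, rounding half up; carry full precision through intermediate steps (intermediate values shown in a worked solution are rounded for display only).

price = 17.039293
Γ = 0.008274

σ√T = 0.5708·√2.0785 = 0.822923
d₁ = (ln(S/K) + (r+σ²/2)T) / (σ√T) = (ln(54.23/63.48) + (0.0686+0.5708²/2)·2.0785) / 0.822923 = (-0.157491 + 0.481186) / 0.822923 = 0.393348
d₂ = d₁ − σ√T = 0.393348 − 0.822923 = -0.429574
e^{−rT} = 0.867114
N(d₁) = 0.652969,  N(d₂) = 0.333753
Call price V = S·N(d₁) − K·e^{−rT}·N(d₂) = 35.410503 − 18.371211 = 17.039293
φ(d₁) = (1/√(2π))·e^{−d₁²/2} = 0.369243
Γ = φ(d₁) / (S·σ·√T) = 0.008274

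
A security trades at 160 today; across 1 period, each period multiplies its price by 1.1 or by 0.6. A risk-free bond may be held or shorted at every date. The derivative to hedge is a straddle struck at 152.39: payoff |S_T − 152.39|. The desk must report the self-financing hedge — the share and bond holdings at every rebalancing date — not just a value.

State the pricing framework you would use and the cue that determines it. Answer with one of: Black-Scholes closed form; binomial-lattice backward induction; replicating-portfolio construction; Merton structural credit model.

Key observation: since the answer must list Δ and B at each node of the 1.1/0.6 lattice on 160, the replicating-portfolio method — solving the two-state system at every node — is the one that applies.

framework: replicating-portfolio construction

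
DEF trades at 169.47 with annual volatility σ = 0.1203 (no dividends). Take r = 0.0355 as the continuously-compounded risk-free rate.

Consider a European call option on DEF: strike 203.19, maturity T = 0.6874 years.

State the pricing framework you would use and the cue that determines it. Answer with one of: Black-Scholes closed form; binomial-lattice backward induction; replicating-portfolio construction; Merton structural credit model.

Key observation: a European claim on DEF (strike 203.19) — a lognormal (GBM) underlying with constant rate and volatility — has an exact closed-form value; no lattice or capital structure is involved.

framework: Black-Scholes closed form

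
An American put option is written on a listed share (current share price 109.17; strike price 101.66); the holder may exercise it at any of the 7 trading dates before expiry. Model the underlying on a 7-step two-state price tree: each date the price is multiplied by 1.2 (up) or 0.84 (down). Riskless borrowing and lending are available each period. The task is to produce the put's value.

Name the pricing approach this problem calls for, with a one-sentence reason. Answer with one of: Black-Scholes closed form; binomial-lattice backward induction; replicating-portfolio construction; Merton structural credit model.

framework: binomial-lattice backward induction

Key observation: the defining feature is the embedded early-exercise option across 7 discrete dates on the spot-109.17 tree; pricing the strike-101.66 put means working backward with an exercise test at every node.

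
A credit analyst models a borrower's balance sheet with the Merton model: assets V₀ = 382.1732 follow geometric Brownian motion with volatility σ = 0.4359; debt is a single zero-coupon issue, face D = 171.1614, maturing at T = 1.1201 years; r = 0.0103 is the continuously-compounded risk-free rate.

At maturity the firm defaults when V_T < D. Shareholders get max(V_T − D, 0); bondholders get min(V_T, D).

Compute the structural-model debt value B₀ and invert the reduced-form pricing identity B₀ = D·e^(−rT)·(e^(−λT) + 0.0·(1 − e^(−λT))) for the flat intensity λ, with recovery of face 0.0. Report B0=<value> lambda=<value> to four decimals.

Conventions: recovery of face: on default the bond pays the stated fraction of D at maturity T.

Work the structural quantities from V₀ = 382.1732 against face 171.1614:
d₁ = [ln(V₀/D) + (r + σ²/2)T] / (σ√T)
   = [ln(382.1732/171.1614) + (0.0103 + 0.5·0.4359²)·1.1201] / (0.4359·√1.1201)
   = [0.803267 + 0.117951] / 0.461334 = 1.996859
d₂ = d₁ − σ√T = 1.996859 − 0.461334 = 1.535525
N(d₁) = 0.977080,  N(d₂) = 0.937673,  e^(−rT) = 0.988529
E₀ = V₀·N(d₁) − D·e^(−rT)·N(d₂)
   = 382.1732·0.977080 − 171.1614·0.988529·0.937673 = 214.761322
B₀ = V₀ − E₀ = 382.1732 − 214.761322 = 167.411878
e^(−λT) = (B₀·e^(rT)/D − 0)/(1 − 0) = (167.4119·1.011604/171.1614 − 0)/1 = 0.98944342
λ = −ln(0.98944342)/1.1201 = 0.009475

B0=167.4119 lambda=0.0095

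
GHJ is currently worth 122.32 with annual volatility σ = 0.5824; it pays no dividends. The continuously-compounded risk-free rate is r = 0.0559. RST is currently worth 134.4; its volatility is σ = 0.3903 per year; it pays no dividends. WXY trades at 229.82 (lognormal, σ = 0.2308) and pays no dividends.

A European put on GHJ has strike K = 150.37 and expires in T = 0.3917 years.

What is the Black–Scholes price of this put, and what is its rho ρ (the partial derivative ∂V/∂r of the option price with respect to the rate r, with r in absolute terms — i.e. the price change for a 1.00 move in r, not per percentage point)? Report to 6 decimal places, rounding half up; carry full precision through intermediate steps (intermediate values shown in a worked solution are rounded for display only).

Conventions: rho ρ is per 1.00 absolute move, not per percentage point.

σ√T = 0.5824·√0.3917 = 0.364501
d₁ = (ln(S/K) + (r+σ²/2)T) / (σ√T) = (ln(122.32/150.37) + (0.0559+0.5824²/2)·0.3917) / 0.364501 = (-0.206458 + 0.088326) / 0.364501 = -0.324093
d₂ = d₁ − σ√T = -0.324093 − 0.364501 = -0.688593
e^{−rT} = 0.978342
N(−d₁) = 0.627066,  N(−d₂) = 0.754460
Put price V = K·e^{−rT}·N(−d₂) − S·N(−d₁) = 110.991144 − 76.702730 = 34.288414
ρ = −K·T·e^{−rT}·N(−d₂) = -43.475231

price = 34.288414
ρ = -43.475231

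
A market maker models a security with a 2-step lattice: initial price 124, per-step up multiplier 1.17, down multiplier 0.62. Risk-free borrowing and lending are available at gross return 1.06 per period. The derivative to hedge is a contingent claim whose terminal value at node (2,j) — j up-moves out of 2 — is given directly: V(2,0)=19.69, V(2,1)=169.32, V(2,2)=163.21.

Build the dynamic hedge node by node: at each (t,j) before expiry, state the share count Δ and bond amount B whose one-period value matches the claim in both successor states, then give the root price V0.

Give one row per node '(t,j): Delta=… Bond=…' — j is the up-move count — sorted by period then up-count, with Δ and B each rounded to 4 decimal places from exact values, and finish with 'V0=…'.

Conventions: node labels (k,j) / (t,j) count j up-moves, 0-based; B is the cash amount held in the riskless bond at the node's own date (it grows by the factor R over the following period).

(0,0): Delta=0.3463 Bond=98.9403
(1,0): Delta=3.5387 Bond=-140.5508
(1,1): Delta=-0.0766 Bond=166.2336
V0=141.8871

No-arbitrage ⇒ martingale measure with p* = (R−d)/(u−d) = 0.8000.
Payoffs at expiry: V(2,0)=19.6900, V(2,1)=169.3200, V(2,2)=163.2100
Node (1,0) S=76.8800: V=(p*·169.3200+(1−p*)·19.6900)/1.06=131.5038; Δ=(169.3200−19.6900)/(89.9496−47.6656)=3.5387; B=V−Δ·S=-140.5508
Node (1,1) S=145.0800: V=(p*·163.2100+(1−p*)·169.3200)/1.06=155.1245; Δ=(163.2100−169.3200)/(169.7436−89.9496)=-0.0766; B=V−Δ·S=166.2336
Node (0,0) S=124.0000: V=(p*·155.1245+(1−p*)·131.5038)/1.06=141.8871; Δ=(155.1245−131.5038)/(145.0800−76.8800)=0.3463; B=V−Δ·S=98.9403
Sanity check at the root: Δ(0,0)·S0 + B(0,0) reproduces V0 = 141.8871.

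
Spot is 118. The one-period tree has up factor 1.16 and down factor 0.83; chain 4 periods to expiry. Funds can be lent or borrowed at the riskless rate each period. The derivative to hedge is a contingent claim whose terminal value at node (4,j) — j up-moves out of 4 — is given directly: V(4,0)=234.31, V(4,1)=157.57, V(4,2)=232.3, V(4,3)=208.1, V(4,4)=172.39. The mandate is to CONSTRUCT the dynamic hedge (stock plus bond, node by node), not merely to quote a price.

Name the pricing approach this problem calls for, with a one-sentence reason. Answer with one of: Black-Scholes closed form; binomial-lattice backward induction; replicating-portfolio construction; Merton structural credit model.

Key observation: since the answer must list Δ and B at each node of the 1.16/0.83 lattice on 118, the replicating-portfolio method — solving the two-state system at every node — is the one that applies.

framework: replicating-portfolio construction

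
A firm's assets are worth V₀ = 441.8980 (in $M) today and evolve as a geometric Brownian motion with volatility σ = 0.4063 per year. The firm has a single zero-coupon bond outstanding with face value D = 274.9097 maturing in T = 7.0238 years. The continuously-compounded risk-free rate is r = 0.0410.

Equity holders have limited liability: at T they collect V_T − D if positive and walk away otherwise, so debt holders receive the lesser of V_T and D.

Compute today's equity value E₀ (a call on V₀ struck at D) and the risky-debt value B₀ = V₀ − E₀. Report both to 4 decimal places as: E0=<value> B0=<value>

E0=277.9793 B0=163.9187

With assets at 441.8980 and a single debt payment of 274.9097 at 7.0238 years:
d₁ = [ln(V₀/D) + (r + σ²/2)T] / (σ√T)
   = [ln(441.8980/274.9097) + (0.0410 + 0.5·0.4063²)·7.0238] / (0.4063·√7.0238)
   = [0.474636 + 0.867719] / 1.076795 = 1.246622
d₂ = d₁ − σ√T = 1.246622 − 1.076795 = 0.169827
N(d₁) = 0.893732,  N(d₂) = 0.567427,  e^(−rT) = 0.749780
E₀ = V₀·N(d₁) − D·e^(−rT)·N(d₂)
   = 441.8980·0.893732 − 274.9097·0.749780·0.567427 = 277.979316
B₀ = V₀ − E₀ = 441.8980 − 277.979316 = 163.918684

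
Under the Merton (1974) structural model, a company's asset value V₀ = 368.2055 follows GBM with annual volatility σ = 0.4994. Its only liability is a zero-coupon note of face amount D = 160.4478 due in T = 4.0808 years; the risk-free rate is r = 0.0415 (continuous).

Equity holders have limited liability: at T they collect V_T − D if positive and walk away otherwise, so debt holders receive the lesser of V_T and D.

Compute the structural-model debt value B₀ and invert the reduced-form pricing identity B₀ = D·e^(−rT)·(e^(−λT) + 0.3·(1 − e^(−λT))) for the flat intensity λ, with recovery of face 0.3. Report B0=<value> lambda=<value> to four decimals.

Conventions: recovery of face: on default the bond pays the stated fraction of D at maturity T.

Equity is a call on the firm's assets struck at D = 160.4478:
d₁ = [ln(V₀/D) + (r + σ²/2)T] / (σ√T)
   = [ln(368.2055/160.4478) + (0.0415 + 0.5·0.4994²)·4.0808] / (0.4994·√4.0808)
   = [0.830673 + 0.678230] / 1.008837 = 1.495684
d₂ = d₁ − σ√T = 1.495684 − 1.008837 = 0.486847
N(d₁) = 0.932632,  N(d₂) = 0.686817,  e^(−rT) = 0.844211
E₀ = V₀·N(d₁) − D·e^(−rT)·N(d₂)
   = 368.2055·0.932632 − 160.4478·0.844211·0.686817 = 250.369739
B₀ = V₀ − E₀ = 368.2055 − 250.369739 = 117.835761
e^(−λT) = (B₀·e^(rT)/D − 0.3)/(1 − 0.3) = (117.8358·1.184538/160.4478 − 0.3)/0.7 = 0.81420958
λ = −ln(0.81420958)/4.0808 = 0.050367

B0=117.8358 lambda=0.0504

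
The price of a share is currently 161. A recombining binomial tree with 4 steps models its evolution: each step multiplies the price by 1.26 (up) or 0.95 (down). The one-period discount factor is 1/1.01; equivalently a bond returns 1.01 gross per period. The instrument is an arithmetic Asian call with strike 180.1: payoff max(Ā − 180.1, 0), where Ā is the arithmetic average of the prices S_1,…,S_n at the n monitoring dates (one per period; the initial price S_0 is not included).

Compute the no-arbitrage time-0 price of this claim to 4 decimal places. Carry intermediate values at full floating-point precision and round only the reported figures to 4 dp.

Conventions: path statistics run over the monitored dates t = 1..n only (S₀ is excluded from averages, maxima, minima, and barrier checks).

price = 5.8541

With p* = (R−d)/(u−d) = 0.1935, sum probability × payoff across the paths and divide by R^4.
Enumerate all 2^4 = 16 price paths (U = up ×1.26, D = down ×0.95); each path with k up-moves has probability p*^k·(1−p*)^(4−k).
DDDD: Ā=141.8563, payoff=0.0000, prob=0.422974
UDDD: Ā=188.1463, payoff=8.0463, prob=0.101514
DUDD: Ā=175.6688, payoff=0.0000, prob=0.101514
UUDD: Ā=232.9923, payoff=52.8923, prob=0.024363
DDUD: Ā=163.8152, payoff=0.0000, prob=0.101514
UDUD: Ā=217.2707, payoff=37.1707, prob=0.024363
DUUD: Ā=204.7932, payoff=24.6932, prob=0.024363
UUUD: Ā=271.6204, payoff=91.5204, prob=0.005847
DDDU: Ā=152.5542, payoff=0.0000, prob=0.101514
UDDU: Ā=202.3351, payoff=22.2351, prob=0.024363
DUDU: Ā=189.8576, payoff=9.7576, prob=0.024363
UUDU: Ā=251.8111, payoff=71.7111, prob=0.005847
DDUU: Ā=178.0040, payoff=0.0000, prob=0.024363
UDUU: Ā=236.0895, payoff=55.9895, prob=0.005847
DUUU: Ā=223.6120, payoff=43.5120, prob=0.005847
UUUU: Ā=296.5801, payoff=116.4801, prob=0.001403
Price = Σ prob·payoff / R^4 = 6.091802 / 1.040604 = 5.8541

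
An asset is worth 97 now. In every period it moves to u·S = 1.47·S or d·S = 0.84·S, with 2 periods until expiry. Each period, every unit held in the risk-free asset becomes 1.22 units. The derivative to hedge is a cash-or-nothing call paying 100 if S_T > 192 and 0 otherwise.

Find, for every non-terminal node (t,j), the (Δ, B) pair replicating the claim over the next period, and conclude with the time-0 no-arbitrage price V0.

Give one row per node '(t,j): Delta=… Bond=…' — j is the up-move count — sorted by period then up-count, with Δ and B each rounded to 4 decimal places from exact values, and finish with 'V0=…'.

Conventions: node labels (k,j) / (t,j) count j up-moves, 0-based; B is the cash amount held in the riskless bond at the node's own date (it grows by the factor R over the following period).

(0,0): Delta=0.8090 Bond=-54.0334
(1,0): Delta=0.0000 Bond=0.0000
(1,1): Delta=1.1132 Bond=-109.2896
V0=24.4437

Risk-neutral probability p* = (R−d)/(u−d) = (1.22−0.84)/(1.47−0.84) = 0.6032.
Terminal payoffs: V(2,0)=0.0000, V(2,1)=0.0000, V(2,2)=100.0000
Node (1,0) S=81.4800: V=(p*·0.0000+(1−p*)·0.0000)/1.22=0.0000; Δ=(0.0000−0.0000)/(119.7756−68.4432)=0.0000; B=V−Δ·S=0.0000
Node (1,1) S=142.5900: V=(p*·100.0000+(1−p*)·0.0000)/1.22=49.4405; Δ=(100.0000−0.0000)/(209.6073−119.7756)=1.1132; B=V−Δ·S=-109.2896
Node (0,0) S=97.0000: V=(p*·49.4405+(1−p*)·0.0000)/1.22=24.4437; Δ=(49.4405−0.0000)/(142.5900−81.4800)=0.8090; B=V−Δ·S=-54.0334
Check: Δ(0,0)·S0 + B(0,0) = 24.4437 = V0.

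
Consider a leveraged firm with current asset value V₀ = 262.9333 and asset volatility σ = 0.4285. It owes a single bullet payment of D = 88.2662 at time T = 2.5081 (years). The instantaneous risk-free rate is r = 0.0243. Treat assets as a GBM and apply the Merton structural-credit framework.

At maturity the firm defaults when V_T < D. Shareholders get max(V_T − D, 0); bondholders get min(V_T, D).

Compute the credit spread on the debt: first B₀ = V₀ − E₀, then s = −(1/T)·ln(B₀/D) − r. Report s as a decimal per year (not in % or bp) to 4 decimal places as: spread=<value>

spread=0.0086

With assets at 262.9333 and a single debt payment of 88.2662 at 2.5081 years:
d₁ = [ln(V₀/D) + (r + σ²/2)T] / (σ√T)
   = [ln(262.9333/88.2662) + (0.0243 + 0.5·0.4285²)·2.5081] / (0.4285·√2.5081)
   = [1.091543 + 0.291206] / 0.678615 = 2.037605
d₂ = d₁ − σ√T = 2.037605 − 0.678615 = 1.358991
N(d₁) = 0.979205,  N(d₂) = 0.912925,  e^(−rT) = 0.940873
E₀ = V₀·N(d₁) − D·e^(−rT)·N(d₂)
   = 262.9333·0.979205 − 88.2662·0.940873·0.912925 = 181.649696
B₀ = V₀ − E₀ = 262.9333 − 181.649696 = 81.283604
spread = −(1/T)·ln(B₀/D) − r = −(1/2.5081)·ln(81.283604/88.2662) − 0.0243 = 0.00855871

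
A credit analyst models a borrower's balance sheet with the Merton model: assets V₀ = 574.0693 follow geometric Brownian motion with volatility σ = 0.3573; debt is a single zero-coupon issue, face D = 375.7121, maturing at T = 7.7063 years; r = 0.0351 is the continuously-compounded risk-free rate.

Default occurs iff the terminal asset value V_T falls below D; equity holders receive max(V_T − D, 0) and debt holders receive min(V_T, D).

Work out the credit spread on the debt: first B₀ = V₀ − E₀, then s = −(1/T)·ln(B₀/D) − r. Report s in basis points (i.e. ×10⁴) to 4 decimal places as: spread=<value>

spread=268.8596

Equity is a call on the firm's assets struck at D = 375.7121:
d₁ = [ln(V₀/D) + (r + σ²/2)T] / (σ√T)
   = [ln(574.0693/375.7121) + (0.0351 + 0.5·0.3573²)·7.7063] / (0.3573·√7.7063)
   = [0.423927 + 0.762397] / 0.991873 = 1.196044
d₂ = d₁ − σ√T = 1.196044 − 0.991873 = 0.204172
N(d₁) = 0.884160,  N(d₂) = 0.580890,  e^(−rT) = 0.763005
E₀ = V₀·N(d₁) − D·e^(−rT)·N(d₂)
   = 574.0693·0.884160 − 375.7121·0.763005·0.580890 = 341.045458
B₀ = V₀ − E₀ = 574.0693 − 341.045458 = 233.023842
spread = −(1/T)·ln(B₀/D) − r = −(1/7.7063)·ln(233.023842/375.7121) − 0.0351 = 0.02688596
in basis points: 0.02688596 × 10⁴ = 268.8596 bp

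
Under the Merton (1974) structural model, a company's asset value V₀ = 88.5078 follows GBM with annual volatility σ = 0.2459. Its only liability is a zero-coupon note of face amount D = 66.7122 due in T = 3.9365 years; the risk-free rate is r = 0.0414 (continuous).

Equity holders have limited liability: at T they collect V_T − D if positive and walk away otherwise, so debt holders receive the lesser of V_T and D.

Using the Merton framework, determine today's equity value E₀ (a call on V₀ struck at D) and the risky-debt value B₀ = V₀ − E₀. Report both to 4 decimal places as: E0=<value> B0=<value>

Work the structural quantities from V₀ = 88.5078 against face 66.7122:
d₁ = [ln(V₀/D) + (r + σ²/2)T] / (σ√T)
   = [ln(88.5078/66.7122) + (0.0414 + 0.5·0.2459²)·3.9365] / (0.2459·√3.9365)
   = [0.282703 + 0.281985] / 0.487881 = 1.157430
d₂ = d₁ − σ√T = 1.157430 − 0.487881 = 0.669549
N(d₁) = 0.876452,  N(d₂) = 0.748427,  e^(−rT) = 0.849616
E₀ = V₀·N(d₁) − D·e^(−rT)·N(d₂)
   = 88.5078·0.876452 − 66.7122·0.849616·0.748427 = 35.152138
B₀ = V₀ − E₀ = 88.5078 − 35.152138 = 53.355662

E0=35.1521 B0=53.3557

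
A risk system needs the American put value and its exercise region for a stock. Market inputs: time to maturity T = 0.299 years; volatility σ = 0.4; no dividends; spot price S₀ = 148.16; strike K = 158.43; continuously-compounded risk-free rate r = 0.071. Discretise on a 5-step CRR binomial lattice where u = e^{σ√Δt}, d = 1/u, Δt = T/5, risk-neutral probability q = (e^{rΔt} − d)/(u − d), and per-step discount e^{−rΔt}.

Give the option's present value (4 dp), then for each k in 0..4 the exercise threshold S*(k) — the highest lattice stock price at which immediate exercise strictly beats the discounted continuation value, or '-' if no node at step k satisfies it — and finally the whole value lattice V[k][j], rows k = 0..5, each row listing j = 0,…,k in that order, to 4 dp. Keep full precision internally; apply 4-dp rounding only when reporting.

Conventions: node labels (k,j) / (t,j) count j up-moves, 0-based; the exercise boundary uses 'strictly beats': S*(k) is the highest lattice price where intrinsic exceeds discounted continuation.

Δt=0.05980, u=1.10276, d=0.90682, q=0.49728, disc=e^(-rΔt)=0.99576
k=5 terminal: V=max(K-S,0) → 67.5798 47.9489 24.0762 0.0000 0.0000 0.0000
k=4: j=0 S=100.1860 intr=58.2440 cont=57.5728 V=58.2440[EX]; j=1 S=121.8341 intr=36.5959 cont=35.9246 V=36.5959[EX]; j=2 S=148.1600 intr=10.2700 cont=12.0523 V=12.0523[hold]; j=3 S=180.1744 intr=0.0000 cont=0.0000 V=0.0000[hold]; j=4 S=219.1064 intr=0.0000 cont=0.0000 V=0.0000[hold]  S*(4)=121.8341
k=3: j=0 S=110.4811 intr=47.9489 cont=47.2777 V=47.9489[EX]; j=1 S=134.3538 intr=24.0762 cont=24.2875 V=24.2875[hold]; j=2 S=163.3849 intr=0.0000 cont=6.0333 V=6.0333[hold]; j=3 S=198.6891 intr=0.0000 cont=0.0000 V=0.0000[hold]  S*(3)=110.4811
k=2: j=0 S=121.8341 intr=36.5959 cont=36.0293 V=36.5959[EX]; j=1 S=148.1600 intr=10.2700 cont=15.1456 V=15.1456[hold]; j=2 S=180.1744 intr=0.0000 cont=3.0202 V=3.0202[hold]  S*(2)=121.8341
k=1: j=0 S=134.3538 intr=24.0762 cont=25.8192 V=25.8192[hold]; j=1 S=163.3849 intr=0.0000 cont=9.0773 V=9.0773[hold]  S*(1)=-
k=0: j=0 S=148.1600 intr=10.2700 cont=17.4197 V=17.4197[hold]  S*(0)=-

price = 17.4197
boundary = - - 121.8341 110.4811 121.8341
tree:
17.4197
25.8192 9.0773
36.5959 15.1456 3.0202
47.9489 24.2875 6.0333 0.0000
58.2440 36.5959 12.0523 0.0000 0.0000
67.5798 47.9489 24.0762 0.0000 0.0000 0.0000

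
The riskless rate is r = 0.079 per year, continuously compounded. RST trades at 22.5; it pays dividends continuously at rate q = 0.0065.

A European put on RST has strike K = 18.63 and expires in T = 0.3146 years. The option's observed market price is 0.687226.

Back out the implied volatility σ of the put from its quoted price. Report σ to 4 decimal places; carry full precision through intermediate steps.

At σ = 0.4862 the Black–Scholes value reproduces the quote:
σ√T = 0.4862·√0.3146 = 0.272706
d₁ = (ln(S/K) + (r−q+σ²/2)T) / (σ√T) = (ln(22.5/18.63) + (0.079−0.0065+0.4862²/2)·0.3146) / 0.272706 = (0.188742 + 0.059993) / 0.272706 = 0.912100
d₂ = d₁ − σ√T = 0.912100 − 0.272706 = 0.639394
e^{−rT} = 0.975453
e^{−qT} = 0.997957
N(−d₁) = 0.180858,  N(−d₂) = 0.261283
V = K·e^{−rT}·N(−d₂) − S·e^{−qT}·N(−d₁) = 4.748221 − 4.060995 = 0.687226 (the quoted price), and the Black–Scholes price is strictly increasing in σ, so σ is unique

sigma = 0.4862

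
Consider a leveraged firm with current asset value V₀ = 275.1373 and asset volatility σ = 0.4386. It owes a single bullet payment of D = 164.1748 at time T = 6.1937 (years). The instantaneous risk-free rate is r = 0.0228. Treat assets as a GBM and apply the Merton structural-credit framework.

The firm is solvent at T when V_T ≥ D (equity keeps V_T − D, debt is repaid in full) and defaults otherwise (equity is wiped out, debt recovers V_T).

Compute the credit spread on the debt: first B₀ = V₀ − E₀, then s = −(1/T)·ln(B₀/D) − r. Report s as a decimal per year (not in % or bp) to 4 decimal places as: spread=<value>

spread=0.0433

Work the structural quantities from V₀ = 275.1373 against face 164.1748:
d₁ = [ln(V₀/D) + (r + σ²/2)T] / (σ√T)
   = [ln(275.1373/164.1748) + (0.0228 + 0.5·0.4386²)·6.1937] / (0.4386·√6.1937)
   = [0.516339 + 0.736957] / 1.091550 = 1.148180
d₂ = d₁ − σ√T = 1.148180 − 1.091550 = 0.056630
N(d₁) = 0.874553,  N(d₂) = 0.522580,  e^(−rT) = 0.868301
E₀ = V₀·N(d₁) − D·e^(−rT)·N(d₂)
   = 275.1373·0.874553 − 164.1748·0.868301·0.522580 = 166.126663
B₀ = V₀ − E₀ = 275.1373 − 166.126663 = 109.010637
spread = −(1/T)·ln(B₀/D) − r = −(1/6.1937)·ln(109.010637/164.1748) − 0.0228 = 0.04331335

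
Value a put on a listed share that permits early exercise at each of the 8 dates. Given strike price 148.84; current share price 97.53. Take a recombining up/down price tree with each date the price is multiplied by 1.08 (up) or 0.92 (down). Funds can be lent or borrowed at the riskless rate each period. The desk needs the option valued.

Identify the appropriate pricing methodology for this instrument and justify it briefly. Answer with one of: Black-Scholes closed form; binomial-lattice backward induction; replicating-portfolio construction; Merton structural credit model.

framework: binomial-lattice backward induction

Key observation: the put (strike 148.84 on spot 97.53) is American-style on a 8-step discrete price model, so the early-exercise decision at every node requires stepwise backward valuation — a closed form cannot price the exercise right.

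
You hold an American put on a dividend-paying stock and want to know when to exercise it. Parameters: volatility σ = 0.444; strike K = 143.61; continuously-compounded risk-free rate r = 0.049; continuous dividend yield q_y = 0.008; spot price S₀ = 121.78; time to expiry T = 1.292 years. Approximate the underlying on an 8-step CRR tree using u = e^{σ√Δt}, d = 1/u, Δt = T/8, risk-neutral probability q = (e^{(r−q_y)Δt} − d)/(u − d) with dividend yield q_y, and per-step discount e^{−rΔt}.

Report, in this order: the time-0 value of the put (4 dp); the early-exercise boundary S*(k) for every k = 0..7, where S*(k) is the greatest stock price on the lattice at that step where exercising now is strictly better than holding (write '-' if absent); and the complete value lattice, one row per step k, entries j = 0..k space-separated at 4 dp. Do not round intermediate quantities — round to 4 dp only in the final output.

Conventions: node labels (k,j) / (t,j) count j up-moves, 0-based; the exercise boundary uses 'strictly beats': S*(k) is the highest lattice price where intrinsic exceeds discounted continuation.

params: Δt=0.16150 u=1.19534 d=0.83658 q=0.47403 e^(-rΔt)=0.99212
t_8 payoffs: 114.3924 101.8628 83.9600 58.3799 21.8300 0.0000 0.0000 0.0000 0.0000
t_7: node(7,0) S=34.9250 payoff=108.6850 vs cont=107.5981 → 108.6850 [stop]  node(7,1) S=49.9021 payoff=93.7079 vs cont=92.6403 → 93.7079 [stop]  node(7,2) S=71.3020 payoff=72.3080 vs cont=71.2681 → 72.3080 [stop]  node(7,3) S=101.8790 payoff=41.7310 vs cont=40.7306 → 41.7310 [stop]  node(7,4) S=145.5685 payoff=0.0000 vs cont=11.3915 → 11.3915 [wait]  node(7,5) S=207.9937 payoff=0.0000 vs cont=0.0000 → 0.0000 [wait]  node(7,6) S=297.1892 payoff=0.0000 vs cont=0.0000 → 0.0000 [wait]  node(7,7) S=424.6350 payoff=0.0000 vs cont=0.0000 → 0.0000 [wait]  ⇒ S*(7)=101.8790
t_6: node(6,0) S=41.7472 payoff=101.8628 vs cont=100.7847 → 101.8628 [stop]  node(6,1) S=59.6500 payoff=83.9600 vs cont=82.9051 → 83.9600 [stop]  node(6,2) S=85.2301 payoff=58.3799 vs cont=57.3579 → 58.3799 [stop]  node(6,3) S=121.7800 payoff=21.8300 vs cont=27.1336 → 27.1336 [wait]  node(6,4) S=174.0038 payoff=0.0000 vs cont=5.9444 → 5.9444 [wait]  node(6,5) S=248.6232 payoff=0.0000 vs cont=0.0000 → 0.0000 [wait]  node(6,6) S=355.2421 payoff=0.0000 vs cont=0.0000 → 0.0000 [wait]  ⇒ S*(6)=85.2301
t_5: node(5,0) S=49.9021 payoff=93.7079 vs cont=92.6403 → 93.7079 [stop]  node(5,1) S=71.3020 payoff=72.3080 vs cont=71.2681 → 72.3080 [stop]  node(5,2) S=101.8790 payoff=41.7310 vs cont=43.2249 → 43.2249 [wait]  node(5,3) S=145.5685 payoff=0.0000 vs cont=16.9546 → 16.9546 [wait]  node(5,4) S=207.9937 payoff=0.0000 vs cont=3.1019 → 3.1019 [wait]  node(5,5) S=297.1892 payoff=0.0000 vs cont=0.0000 → 0.0000 [wait]  ⇒ S*(5)=71.3020
t_4: node(4,0) S=59.6500 payoff=83.9600 vs cont=82.9051 → 83.9600 [stop]  node(4,1) S=85.2301 payoff=58.3799 vs cont=58.0605 → 58.3799 [stop]  node(4,2) S=121.7800 payoff=21.8300 vs cont=30.5295 → 30.5295 [wait]  node(4,3) S=174.0038 payoff=0.0000 vs cont=10.3062 → 10.3062 [wait]  node(4,4) S=248.6232 payoff=0.0000 vs cont=1.6187 → 1.6187 [wait]  ⇒ S*(4)=85.2301
t_3: node(3,0) S=71.3020 payoff=72.3080 vs cont=71.2681 → 72.3080 [stop]  node(3,1) S=101.8790 payoff=41.7310 vs cont=44.8219 → 44.8219 [wait]  node(3,2) S=145.5685 payoff=0.0000 vs cont=20.7780 → 20.7780 [wait]  node(3,3) S=207.9937 payoff=0.0000 vs cont=6.1393 → 6.1393 [wait]  ⇒ S*(3)=71.3020
t_2: node(2,0) S=85.2301 payoff=58.3799 vs cont=58.8115 → 58.8115 [wait]  node(2,1) S=121.7800 payoff=21.8300 vs cont=33.1609 → 33.1609 [wait]  node(2,2) S=174.0038 payoff=0.0000 vs cont=13.7297 → 13.7297 [wait]  ⇒ S*(2)=-
t_1: node(1,0) S=101.8790 payoff=41.7310 vs cont=46.2847 → 46.2847 [wait]  node(1,1) S=145.5685 payoff=0.0000 vs cont=23.7612 → 23.7612 [wait]  ⇒ S*(1)=-
t_0: node(0,0) S=121.7800 payoff=21.8300 vs cont=35.3273 → 35.3273 [wait]  ⇒ S*(0)=-

price = 35.3273
boundary = - - - 71.3020 85.2301 71.3020 85.2301 101.8790
tree:
35.3273
46.2847 23.7612
58.8115 33.1609 13.7297
72.3080 44.8219 20.7780 6.1393
83.9600 58.3799 30.5295 10.3062 1.6187
93.7079 72.3080 43.2249 16.9546 3.1019 0.0000
101.8628 83.9600 58.3799 27.1336 5.9444 0.0000 0.0000
108.6850 93.7079 72.3080 41.7310 11.3915 0.0000 0.0000 0.0000
114.3924 101.8628 83.9600 58.3799 21.8300 0.0000 0.0000 0.0000 0.0000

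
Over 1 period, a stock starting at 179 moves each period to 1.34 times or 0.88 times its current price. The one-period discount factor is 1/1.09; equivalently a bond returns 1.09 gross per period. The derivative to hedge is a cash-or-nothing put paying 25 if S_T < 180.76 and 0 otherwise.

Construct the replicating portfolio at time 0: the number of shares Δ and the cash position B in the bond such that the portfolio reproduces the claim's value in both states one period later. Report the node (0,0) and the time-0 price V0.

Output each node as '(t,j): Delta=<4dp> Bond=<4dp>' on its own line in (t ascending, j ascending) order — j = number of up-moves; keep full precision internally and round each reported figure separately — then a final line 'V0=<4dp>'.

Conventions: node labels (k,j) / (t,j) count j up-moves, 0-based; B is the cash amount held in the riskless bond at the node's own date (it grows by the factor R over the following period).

(0,0): Delta=-0.3036 Bond=66.8129
V0=12.4651

Risk-neutral probability p* = (R−d)/(u−d) = (1.09−0.88)/(1.34−0.88) = 0.4565.
Terminal payoffs: V(1,0)=25.0000, V(1,1)=0.0000
(0,0): S=179.0000. Δ = (V_up−V_dn)/(S_up−S_dn) = (0.0000−25.0000)/(239.8600−157.5200) = -0.3036. V = [p*·0.0000 + (1−p*)·25.0000]/1.09 = 12.4651. B = V − Δ·S = 66.8129.
Verification: the root portfolio costs Δ(0,0)·S0 + B(0,0) = 12.4651, matching V0.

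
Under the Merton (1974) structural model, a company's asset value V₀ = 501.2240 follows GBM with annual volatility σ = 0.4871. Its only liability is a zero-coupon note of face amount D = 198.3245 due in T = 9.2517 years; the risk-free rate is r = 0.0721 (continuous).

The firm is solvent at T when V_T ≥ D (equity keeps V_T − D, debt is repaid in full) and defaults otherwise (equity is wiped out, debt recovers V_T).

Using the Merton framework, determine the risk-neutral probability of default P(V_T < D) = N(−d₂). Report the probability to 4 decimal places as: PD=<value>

PD=0.3687

Apply the equity-as-call identities (strike 198.3245, horizon 9.2517 years):
d₁ = [ln(V₀/D) + (r + σ²/2)T] / (σ√T)
   = [ln(501.2240/198.3245) + (0.0721 + 0.5·0.4871²)·9.2517] / (0.4871·√9.2517)
   = [0.927149 + 1.764606] / 1.481593 = 1.816798
d₂ = d₁ − σ√T = 1.816798 − 1.481593 = 0.335205
risk-neutral PD = N(−d₂) = N(-0.335205) = 0.368735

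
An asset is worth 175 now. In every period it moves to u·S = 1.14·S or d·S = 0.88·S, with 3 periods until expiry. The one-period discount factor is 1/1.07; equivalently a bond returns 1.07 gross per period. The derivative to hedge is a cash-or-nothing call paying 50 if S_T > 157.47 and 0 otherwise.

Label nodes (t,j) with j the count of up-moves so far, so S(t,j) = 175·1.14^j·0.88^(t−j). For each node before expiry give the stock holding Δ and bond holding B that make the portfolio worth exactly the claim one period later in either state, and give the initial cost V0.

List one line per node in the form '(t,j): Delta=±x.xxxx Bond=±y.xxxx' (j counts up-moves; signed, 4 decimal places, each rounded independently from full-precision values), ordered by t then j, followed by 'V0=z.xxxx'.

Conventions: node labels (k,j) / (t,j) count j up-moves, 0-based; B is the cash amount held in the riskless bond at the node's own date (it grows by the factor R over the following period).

Since d<R<u, set p* = (R−d)/(u−d) = 0.7308; price each node as the discounted p*-expectation of its children.
Expiry values: V(3,0)=0.0000, V(3,1)=0.0000, V(3,2)=50.0000, V(3,3)=50.0000
Node (2,0) S=135.5200: V=(p*·0.0000+(1−p*)·0.0000)/1.07=0.0000; Δ=(0.0000−0.0000)/(154.4928−119.2576)=0.0000; B=V−Δ·S=0.0000
Node (2,1) S=175.5600: V=(p*·50.0000+(1−p*)·0.0000)/1.07=34.1481; Δ=(50.0000−0.0000)/(200.1384−154.4928)=1.0954; B=V−Δ·S=-158.1596
Node (2,2) S=227.4300: V=(p*·50.0000+(1−p*)·50.0000)/1.07=46.7290; Δ=(50.0000−50.0000)/(259.2702−200.1384)=0.0000; B=V−Δ·S=46.7290
Node (1,0) S=154.0000: V=(p*·34.1481+(1−p*)·0.0000)/1.07=23.3218; Δ=(34.1481−0.0000)/(175.5600−135.5200)=0.8528; B=V−Δ·S=-108.0170
Node (1,1) S=199.5000: V=(p*·46.7290+(1−p*)·34.1481)/1.07=40.5064; Δ=(46.7290−34.1481)/(227.4300−175.5600)=0.2425; B=V−Δ·S=-7.8816
Node (0,0) S=175.0000: V=(p*·40.5064+(1−p*)·23.3218)/1.07=33.5325; Δ=(40.5064−23.3218)/(199.5000−154.0000)=0.3777; B=V−Δ·S=-32.5618
As a check, the time-0 holding Δ(0,0)·S0 + B(0,0) comes to 33.5325 — exactly V0.

(0,0): Delta=0.3777 Bond=-32.5618
(1,0): Delta=0.8528 Bond=-108.0170
(1,1): Delta=0.2425 Bond=-7.8816
(2,0): Delta=0.0000 Bond=0.0000
(2,1): Delta=1.0954 Bond=-158.1596
(2,2): Delta=0.0000 Bond=46.7290
V0=33.5325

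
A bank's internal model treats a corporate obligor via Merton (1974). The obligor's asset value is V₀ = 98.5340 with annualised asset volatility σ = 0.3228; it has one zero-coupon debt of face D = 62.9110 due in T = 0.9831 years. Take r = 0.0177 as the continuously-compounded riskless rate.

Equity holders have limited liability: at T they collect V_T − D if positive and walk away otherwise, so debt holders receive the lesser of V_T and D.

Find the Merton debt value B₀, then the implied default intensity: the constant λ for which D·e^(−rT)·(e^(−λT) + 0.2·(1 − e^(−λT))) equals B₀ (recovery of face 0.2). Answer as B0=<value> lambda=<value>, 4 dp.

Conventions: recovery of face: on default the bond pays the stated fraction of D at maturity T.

Apply the equity-as-call identities (strike 62.9110, horizon 0.9831 years):
d₁ = [ln(V₀/D) + (r + σ²/2)T] / (σ√T)
   = [ln(98.5340/62.9110) + (0.0177 + 0.5·0.3228²)·0.9831] / (0.3228·√0.9831)
   = [0.448681 + 0.068620] / 0.320061 = 1.616259
d₂ = d₁ − σ√T = 1.616259 − 0.320061 = 1.296198
N(d₁) = 0.946981,  N(d₂) = 0.902546,  e^(−rT) = 0.982750
E₀ = V₀·N(d₁) − D·e^(−rT)·N(d₂)
   = 98.5340·0.946981 − 62.9110·0.982750·0.902546 = 37.509189
B₀ = V₀ − E₀ = 98.5340 − 37.509189 = 61.024811
e^(−λT) = (B₀·e^(rT)/D − 0.2)/(1 − 0.2) = (61.0248·1.017553/62.9110 − 0.2)/0.8 = 0.98380604
λ = −ln(0.98380604)/0.9831 = 0.016607

B0=61.0248 lambda=0.0166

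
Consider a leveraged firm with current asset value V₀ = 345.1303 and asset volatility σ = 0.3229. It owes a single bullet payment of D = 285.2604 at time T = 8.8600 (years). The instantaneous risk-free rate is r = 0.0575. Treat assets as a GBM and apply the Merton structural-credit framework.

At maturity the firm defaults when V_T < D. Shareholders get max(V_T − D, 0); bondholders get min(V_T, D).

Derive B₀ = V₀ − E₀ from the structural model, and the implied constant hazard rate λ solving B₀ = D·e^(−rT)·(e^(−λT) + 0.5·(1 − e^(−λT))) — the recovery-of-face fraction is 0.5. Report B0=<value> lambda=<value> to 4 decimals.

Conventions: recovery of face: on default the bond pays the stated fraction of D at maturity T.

Apply the equity-as-call identities (strike 285.2604, horizon 8.8600 years):
d₁ = [ln(V₀/D) + (r + σ²/2)T] / (σ√T)
   = [ln(345.1303/285.2604) + (0.0575 + 0.5·0.3229²)·8.8600] / (0.3229·√8.8600)
   = [0.190520 + 0.971341] / 0.961136 = 1.208841
d₂ = d₁ − σ√T = 1.208841 − 0.961136 = 0.247705
N(d₁) = 0.886638,  N(d₂) = 0.597819,  e^(−rT) = 0.600826
E₀ = V₀·N(d₁) − D·e^(−rT)·N(d₂)
   = 345.1303·0.886638 − 285.2604·0.600826·0.597819 = 203.544412
B₀ = V₀ − E₀ = 345.1303 − 203.544412 = 141.585888
e^(−λT) = (B₀·e^(rT)/D − 0.5)/(1 − 0.5) = (141.5859·1.664376/285.2604 − 0.5)/0.5 = 0.65218943
λ = −ln(0.65218943)/8.8600 = 0.048242

B0=141.5859 lambda=0.0482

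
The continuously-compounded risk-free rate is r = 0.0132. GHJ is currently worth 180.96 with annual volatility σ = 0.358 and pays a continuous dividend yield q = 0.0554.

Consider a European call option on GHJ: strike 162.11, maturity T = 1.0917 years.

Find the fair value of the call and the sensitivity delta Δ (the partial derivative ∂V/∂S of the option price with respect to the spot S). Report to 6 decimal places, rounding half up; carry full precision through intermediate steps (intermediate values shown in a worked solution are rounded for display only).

price = 30.116332
Δ = 0.602258

σ√T = 0.358·√1.0917 = 0.374054
d₁ = (ln(S/K) + (r−q+σ²/2)T) / (σ√T) = (ln(180.96/162.11) + (0.0132−0.0554+0.358²/2)·1.0917) / 0.374054 = (0.110001 + 0.023889) / 0.374054 = 0.357941
d₂ = d₁ − σ√T = 0.357941 − 0.374054 = -0.016113
e^{−rT} = 0.985693
e^{−qT} = 0.941312
N(d₁) = 0.639806,  N(d₂) = 0.493572
Call price V = S·e^{−qT}·N(d₁) − K·e^{−rT}·N(d₂) = 108.984549 − 78.868218 = 30.116332
Δ = e^{−qT}·N(d₁) = 0.602258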